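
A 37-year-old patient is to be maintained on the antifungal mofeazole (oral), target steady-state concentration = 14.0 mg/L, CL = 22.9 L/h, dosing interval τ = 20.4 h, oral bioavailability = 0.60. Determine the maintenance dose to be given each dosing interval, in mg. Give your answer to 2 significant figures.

At steady state, F × (Dose/τ) = Css × CL.
Dose = Css × CL × τ / F = 14.0 × 22.90 × 20.4 / 0.60 = 10900 mg

11000 mg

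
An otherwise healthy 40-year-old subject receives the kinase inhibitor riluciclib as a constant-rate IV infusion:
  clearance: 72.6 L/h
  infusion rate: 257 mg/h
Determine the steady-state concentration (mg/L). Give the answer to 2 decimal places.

3.54 mg/L

At steady state Css = R₀ / CL = 257 / 72.60 = 3.540 mg/L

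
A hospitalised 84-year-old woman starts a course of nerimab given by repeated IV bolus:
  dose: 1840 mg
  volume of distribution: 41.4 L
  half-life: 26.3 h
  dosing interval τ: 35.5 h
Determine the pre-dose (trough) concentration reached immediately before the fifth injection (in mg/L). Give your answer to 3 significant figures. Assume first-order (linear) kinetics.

C₀ per dose = Dose / Vd = 1840 / 41.4 = 44.44 mg/L
k = ln2 / t½ = 0.693147 / 26.3 = 0.02636 h⁻¹
Fraction remaining after one interval: r = e^(−kτ) = e^(−0.02636 × 35.5) = 0.3923
Before dose 5, 4 doses have been given (aged 1τ, 2τ, 3τ, 4τ).
C_trough = C₀ × (r + r² + … + r^4) = C₀ × r(1−r^4)/(1−r)
        = 44.44 × 0.3923 × (1 − 0.02368) / (1 − 0.3923) = 28.01 mg/L

28.0 mg/L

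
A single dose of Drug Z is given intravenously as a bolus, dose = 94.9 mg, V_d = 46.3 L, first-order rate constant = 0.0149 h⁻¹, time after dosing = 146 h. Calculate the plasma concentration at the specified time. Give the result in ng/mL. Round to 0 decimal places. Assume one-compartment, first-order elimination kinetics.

C₀ = Dose / Vd = 94.90 / 46.3 = 2.050 mg/L
C = C₀ · e^(−k·t) = 2.050 × e^(−0.01490 × 146)
  = 2.050 × 0.1136 = 0.2329 mg/L
Convert: 0.2329 mg/L × 1000 = 232.9 ng/mL

233 ng/mL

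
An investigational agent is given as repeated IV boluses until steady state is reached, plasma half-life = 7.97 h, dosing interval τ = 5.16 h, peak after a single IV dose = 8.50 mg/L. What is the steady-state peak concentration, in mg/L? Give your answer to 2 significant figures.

k = ln2 / t½ = 0.693147 / 7.97 = 0.08697 h⁻¹
e^(−kτ) = e^(−0.08697 × 5.16) = 0.6384
Accumulation ratio R = 1 / (1 − e^(−kτ)) = 1 / (1 − 0.6384) = 2.765
Steady-state peak = C₀ × R = 8.50 × 2.765 = 23.50 mg/L

24 mg/L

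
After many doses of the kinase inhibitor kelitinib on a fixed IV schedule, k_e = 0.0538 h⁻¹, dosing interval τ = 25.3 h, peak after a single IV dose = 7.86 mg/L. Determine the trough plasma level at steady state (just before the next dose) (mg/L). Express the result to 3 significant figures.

e^(−kτ) = e^(−0.05380 × 25.3) = 0.2564
Accumulation ratio R = 1 / (1 − e^(−kτ)) = 1 / (1 − 0.2564) = 1.345
Steady-state trough = C₀ × R × e^(−kτ) = 7.86 × 1.345 × 0.2564 = 2.711 mg/L

2.71 mg/L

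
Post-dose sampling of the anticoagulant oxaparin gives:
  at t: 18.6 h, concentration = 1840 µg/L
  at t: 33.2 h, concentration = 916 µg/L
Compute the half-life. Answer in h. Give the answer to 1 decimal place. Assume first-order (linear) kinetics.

k = ln(C₁/C₂) / (t₂ − t₁) = ln(1840/916) / (33.2 − 18.6)
  = 0.6975 / 14.60 = 0.04777 h⁻¹
t½ = ln2 / k = 0.693147 / 0.04777 = 14.51 h

14.5 h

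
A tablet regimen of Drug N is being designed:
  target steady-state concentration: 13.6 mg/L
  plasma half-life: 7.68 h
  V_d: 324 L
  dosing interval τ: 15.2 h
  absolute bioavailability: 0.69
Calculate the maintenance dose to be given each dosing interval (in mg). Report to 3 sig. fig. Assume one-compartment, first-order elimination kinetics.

8760 mg

k = ln2 / t½ = 0.693147 / 7.68 = 0.09025 h⁻¹
CL = k × Vd = 0.09025 × 324 = 29.24 L/h
At steady state, F × (Dose/τ) = Css × CL.
Dose = Css × CL × τ / F = 13.6 × 29.24 × 15.2 / 0.69 = 8760 mg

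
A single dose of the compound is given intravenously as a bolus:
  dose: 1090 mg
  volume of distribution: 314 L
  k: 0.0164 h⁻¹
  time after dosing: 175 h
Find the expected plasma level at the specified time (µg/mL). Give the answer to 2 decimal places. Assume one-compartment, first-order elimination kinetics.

C₀ = Dose / Vd = 1090 / 314 = 3.471 mg/L
C = C₀ · e^(−k·t) = 3.471 × e^(−0.01640 × 175)
  = 3.471 × 0.05670 = 0.1968 mg/L
(0.1968 mg/L = 0.1968 µg/mL)

0.20 µg/mL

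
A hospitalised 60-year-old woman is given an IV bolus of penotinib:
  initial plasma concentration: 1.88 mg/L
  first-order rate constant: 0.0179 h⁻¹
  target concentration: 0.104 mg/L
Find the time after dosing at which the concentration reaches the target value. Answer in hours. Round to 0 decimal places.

t = ln(C₀ / C) / k = ln(1.880 / 0.104) / 0.01790
  = ln(18.08) / 0.01790 = 2.895 / 0.01790 = 161.7 h

162 h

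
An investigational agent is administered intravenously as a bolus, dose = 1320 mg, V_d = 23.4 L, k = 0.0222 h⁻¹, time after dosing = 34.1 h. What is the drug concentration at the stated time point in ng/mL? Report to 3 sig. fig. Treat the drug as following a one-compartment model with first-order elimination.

26500 ng/mL

C₀ = Dose / Vd = 1320 / 23.4 = 56.41 mg/L
C = C₀ · e^(−k·t) = 56.41 × e^(−0.02220 × 34.1)
  = 56.41 × 0.4691 = 26.46 mg/L
Convert: 26.46 mg/L × 1000 = 26460 ng/mL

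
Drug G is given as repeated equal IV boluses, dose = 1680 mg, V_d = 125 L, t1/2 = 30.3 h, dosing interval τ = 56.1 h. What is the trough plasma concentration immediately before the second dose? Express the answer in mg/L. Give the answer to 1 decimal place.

C₀ per dose = Dose / Vd = 1680 / 125 = 13.44 mg/L
k = ln2 / t½ = 0.693147 / 30.3 = 0.02288 h⁻¹
Fraction remaining after one interval: r = e^(−kτ) = e^(−0.02288 × 56.1) = 0.2770
Before dose 2, 1 dose has been given (aged 1τ).
C_trough = C₀ × r = 13.44 × 0.2770 = 3.723 mg/L

3.7 mg/L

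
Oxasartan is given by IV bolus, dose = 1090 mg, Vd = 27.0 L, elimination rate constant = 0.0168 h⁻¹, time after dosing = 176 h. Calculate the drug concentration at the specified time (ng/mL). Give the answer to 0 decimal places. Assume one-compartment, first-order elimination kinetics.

C₀ = Dose / Vd = 1090 / 27.0 = 40.37 mg/L
C = C₀ · e^(−k·t) = 40.37 × e^(−0.01680 × 176)
  = 40.37 × 0.05199 = 2.099 mg/L
Convert: 2.099 mg/L × 1000 = 2099 ng/mL

2099 ng/mL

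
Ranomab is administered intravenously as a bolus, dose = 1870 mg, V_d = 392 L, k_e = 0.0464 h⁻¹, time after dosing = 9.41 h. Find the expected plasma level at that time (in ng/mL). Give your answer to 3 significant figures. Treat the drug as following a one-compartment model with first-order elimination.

3080 ng/mL

C₀ = Dose / Vd = 1870 / 392 = 4.770 mg/L
C = C₀ · e^(−k·t) = 4.770 × e^(−0.04640 × 9.41)
  = 4.770 × 0.6462 = 3.082 mg/L
Convert: 3.082 mg/L × 1000 = 3082 ng/mL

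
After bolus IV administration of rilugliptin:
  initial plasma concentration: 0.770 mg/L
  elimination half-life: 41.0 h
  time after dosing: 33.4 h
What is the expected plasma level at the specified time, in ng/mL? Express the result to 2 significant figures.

440 ng/mL

k = ln2 / t½ = 0.693147 / 41.0 = 0.01691 h⁻¹
C = C₀ · e^(−k·t) = 0.7700 × e^(−0.01691 × 33.4)
  = 0.7700 × 0.5685 = 0.4377 mg/L
Convert: 0.4377 mg/L × 1000 = 437.7 ng/mL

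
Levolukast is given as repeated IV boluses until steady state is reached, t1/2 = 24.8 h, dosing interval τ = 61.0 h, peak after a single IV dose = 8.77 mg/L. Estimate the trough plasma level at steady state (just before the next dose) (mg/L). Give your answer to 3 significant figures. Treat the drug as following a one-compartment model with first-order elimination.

k = ln2 / t½ = 0.693147 / 24.8 = 0.02795 h⁻¹
e^(−kτ) = e^(−0.02795 × 61.0) = 0.1818
Accumulation ratio R = 1 / (1 − e^(−kτ)) = 1 / (1 − 0.1818) = 1.222
Steady-state trough = C₀ × R × e^(−kτ) = 8.77 × 1.222 × 0.1818 = 1.948 mg/L

1.95 mg/L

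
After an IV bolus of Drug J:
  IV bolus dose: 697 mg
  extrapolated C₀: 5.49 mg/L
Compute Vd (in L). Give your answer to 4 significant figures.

127.0 L

Vd = Dose / C₀ = 697.0 / 5.49 = 127.0 L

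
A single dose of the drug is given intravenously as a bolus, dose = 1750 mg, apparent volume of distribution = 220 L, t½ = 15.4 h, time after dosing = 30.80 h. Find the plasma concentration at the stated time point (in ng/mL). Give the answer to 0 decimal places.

C₀ = Dose / Vd = 1750 / 220 = 7.955 mg/L
k = ln2 / t½ = 0.693147 / 15.4 = 0.04501 h⁻¹
t / t½ = 30.80 / 15.4 = 2 half-lives
C = C₀ × (1/2)^2 = 7.955 × 0.2500 = 1.989 mg/L
Convert: 1.989 mg/L × 1000 = 1989 ng/mL

1989 ng/mL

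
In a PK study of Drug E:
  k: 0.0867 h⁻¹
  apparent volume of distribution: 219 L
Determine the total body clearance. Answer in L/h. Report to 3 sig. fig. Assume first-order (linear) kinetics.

19.0 L/h

CL = k × Vd = 0.0867 × 219 = 18.99 L/h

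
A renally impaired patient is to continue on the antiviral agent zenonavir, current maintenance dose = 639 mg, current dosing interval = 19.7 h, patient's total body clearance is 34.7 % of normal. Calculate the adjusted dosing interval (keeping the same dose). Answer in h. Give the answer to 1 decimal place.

56.8 h

To keep the same average steady-state level, dosing rate must scale with clearance.
CL ratio = 34.7 / 100 = 0.3470
New interval (same dose) = 19.7 / 0.3470 = 56.77 h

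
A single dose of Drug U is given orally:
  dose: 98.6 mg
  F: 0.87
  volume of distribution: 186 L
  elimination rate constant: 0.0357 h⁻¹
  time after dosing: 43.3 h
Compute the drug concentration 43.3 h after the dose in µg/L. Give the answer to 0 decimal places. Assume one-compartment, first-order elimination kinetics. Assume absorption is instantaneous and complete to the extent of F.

Amount reaching circulation = F × Dose = 0.87 × 98.60 = 85.78 mg
C₀ = F·Dose / Vd = 85.78 / 186 = 0.4612 mg/L
C = C₀ · e^(−k·t) = 0.4612 × e^(−0.03570 × 43.3)
  = 0.4612 × 0.2131 = 0.09828 mg/L
Convert: 0.09828 mg/L × 1000 = 98.28 µg/L

98 µg/L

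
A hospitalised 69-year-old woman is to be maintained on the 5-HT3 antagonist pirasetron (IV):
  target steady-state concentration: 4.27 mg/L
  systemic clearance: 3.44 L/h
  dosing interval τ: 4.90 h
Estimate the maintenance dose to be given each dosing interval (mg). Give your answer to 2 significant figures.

At steady state, Dose/τ = Css × CL.
Dose = Css × CL × τ = 4.27 × 3.440 × 4.90 = 71.98 mg

72 mg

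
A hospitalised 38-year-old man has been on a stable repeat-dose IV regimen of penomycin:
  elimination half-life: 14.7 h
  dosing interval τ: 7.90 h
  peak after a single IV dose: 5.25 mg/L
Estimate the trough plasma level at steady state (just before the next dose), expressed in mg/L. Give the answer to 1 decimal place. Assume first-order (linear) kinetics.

11.6 mg/L

k = ln2 / t½ = 0.693147 / 14.7 = 0.04715 h⁻¹
e^(−kτ) = e^(−0.04715 × 7.90) = 0.6890
Accumulation ratio R = 1 / (1 − e^(−kτ)) = 1 / (1 − 0.6890) = 3.215
Steady-state trough = C₀ × R × e^(−kτ) = 5.25 × 3.215 × 0.6890 = 11.63 mg/L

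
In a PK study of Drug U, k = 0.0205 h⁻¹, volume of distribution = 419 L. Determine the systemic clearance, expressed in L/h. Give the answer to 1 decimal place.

CL = k × Vd = 0.0205 × 419 = 8.590 L/h

8.6 L/h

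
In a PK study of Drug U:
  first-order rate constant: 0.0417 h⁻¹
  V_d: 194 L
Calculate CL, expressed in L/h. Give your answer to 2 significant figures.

8.1 L/h

CL = k × Vd = 0.0417 × 194 = 8.090 L/h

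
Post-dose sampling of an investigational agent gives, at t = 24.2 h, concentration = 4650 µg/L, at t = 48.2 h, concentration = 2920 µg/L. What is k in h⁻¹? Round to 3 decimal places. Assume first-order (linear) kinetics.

k = ln(C₁/C₂) / (t₂ − t₁) = ln(4650/2920) / (48.2 − 24.2)
  = 0.4653 / 24.00 = 0.01939 h⁻¹

0.019 h⁻¹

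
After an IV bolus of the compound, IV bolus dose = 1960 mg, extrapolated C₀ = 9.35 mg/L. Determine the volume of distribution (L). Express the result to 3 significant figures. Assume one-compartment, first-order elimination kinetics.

210 L

Vd = Dose / C₀ = 1960 / 9.35 = 209.6 L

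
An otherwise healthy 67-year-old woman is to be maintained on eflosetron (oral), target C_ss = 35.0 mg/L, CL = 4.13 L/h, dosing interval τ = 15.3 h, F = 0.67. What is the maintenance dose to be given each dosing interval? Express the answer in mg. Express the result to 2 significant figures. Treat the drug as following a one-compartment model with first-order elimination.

3300 mg

At steady state, F × (Dose/τ) = Css × CL.
Dose = Css × CL × τ / F = 35.0 × 4.130 × 15.3 / 0.67 = 3301 mg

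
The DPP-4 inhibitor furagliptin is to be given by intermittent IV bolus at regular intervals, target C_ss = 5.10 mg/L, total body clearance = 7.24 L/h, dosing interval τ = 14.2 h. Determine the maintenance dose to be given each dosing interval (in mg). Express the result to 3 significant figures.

524 mg

At steady state, Dose/τ = Css × CL.
Dose = Css × CL × τ = 5.10 × 7.240 × 14.2 = 524.3 mg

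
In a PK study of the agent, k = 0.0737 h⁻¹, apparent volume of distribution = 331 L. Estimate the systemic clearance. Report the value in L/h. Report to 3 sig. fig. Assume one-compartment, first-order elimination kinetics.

24.4 L/h

CL = k × Vd = 0.0737 × 331 = 24.39 L/h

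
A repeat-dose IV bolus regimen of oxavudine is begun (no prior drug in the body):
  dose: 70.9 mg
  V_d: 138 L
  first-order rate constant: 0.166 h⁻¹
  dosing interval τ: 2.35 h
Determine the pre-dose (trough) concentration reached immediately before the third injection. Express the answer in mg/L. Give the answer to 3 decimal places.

0.583 mg/L

C₀ per dose = Dose / Vd = 70.9 / 138 = 0.5138 mg/L
Fraction remaining after one interval: r = e^(−kτ) = e^(−0.1660 × 2.35) = 0.6770
Before dose 3, 2 doses have been given (aged 1τ, 2τ).
C_trough = C₀ × (r + r²) = 0.5138 × (0.6770 + 0.4583) = 0.5833 mg/L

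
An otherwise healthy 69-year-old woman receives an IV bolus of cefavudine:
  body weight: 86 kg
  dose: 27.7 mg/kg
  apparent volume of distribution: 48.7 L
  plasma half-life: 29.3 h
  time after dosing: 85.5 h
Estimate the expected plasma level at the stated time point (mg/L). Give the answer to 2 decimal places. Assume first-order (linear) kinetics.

Total dose = 27.7 × 86 = 2382 mg
C₀ = Dose / Vd = 2382 / 48.7 = 48.91 mg/L
k = ln2 / t½ = 0.693147 / 29.3 = 0.02366 h⁻¹
C = C₀ · e^(−k·t) = 48.91 × e^(−0.02366 × 85.5)
  = 48.91 × 0.1323 = 6.471 mg/L

6.47 mg/L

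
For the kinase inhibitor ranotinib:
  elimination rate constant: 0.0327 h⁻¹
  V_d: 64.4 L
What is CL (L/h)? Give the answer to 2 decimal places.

2.11 L/h

CL = k × Vd = 0.0327 × 64.4 = 2.106 L/h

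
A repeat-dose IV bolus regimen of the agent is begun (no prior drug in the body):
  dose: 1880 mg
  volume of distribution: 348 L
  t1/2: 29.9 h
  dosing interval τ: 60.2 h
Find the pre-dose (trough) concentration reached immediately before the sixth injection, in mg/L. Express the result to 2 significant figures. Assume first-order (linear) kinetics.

1.8 mg/L

C₀ per dose = Dose / Vd = 1880 / 348 = 5.402 mg/L
k = ln2 / t½ = 0.693147 / 29.9 = 0.02318 h⁻¹
Fraction remaining after one interval: r = e^(−kτ) = e^(−0.02318 × 60.2) = 0.2477
Before dose 6, 5 doses have been given (aged 1τ, 2τ, 3τ, 4τ, 5τ).
C_trough = C₀ × (r + r² + … + r^5) = C₀ × r(1−r^5)/(1−r)
        = 5.402 × 0.2477 × (1 − 0.0009325) / (1 − 0.2477) = 1.777 mg/L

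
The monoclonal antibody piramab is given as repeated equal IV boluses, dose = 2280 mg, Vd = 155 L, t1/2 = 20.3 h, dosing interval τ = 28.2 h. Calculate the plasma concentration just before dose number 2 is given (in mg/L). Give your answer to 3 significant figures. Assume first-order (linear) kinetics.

5.62 mg/L

C₀ per dose = Dose / Vd = 2280 / 155 = 14.71 mg/L
k = ln2 / t½ = 0.693147 / 20.3 = 0.03415 h⁻¹
Fraction remaining after one interval: r = e^(−kτ) = e^(−0.03415 × 28.2) = 0.3817
Before dose 2, 1 dose has been given (aged 1τ).
C_trough = C₀ × r = 14.71 × 0.3817 = 5.615 mg/L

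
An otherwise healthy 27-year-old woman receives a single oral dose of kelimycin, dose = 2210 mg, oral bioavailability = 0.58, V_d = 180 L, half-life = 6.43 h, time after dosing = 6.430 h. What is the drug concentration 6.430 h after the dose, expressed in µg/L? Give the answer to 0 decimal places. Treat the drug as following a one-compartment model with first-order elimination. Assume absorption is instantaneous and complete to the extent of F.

Amount reaching circulation = F × Dose = 0.58 × 2210 = 1282 mg
C₀ = F·Dose / Vd = 1282 / 180 = 7.122 mg/L
k = ln2 / t½ = 0.693147 / 6.43 = 0.1078 h⁻¹
t / t½ = 6.430 / 6.43 = 1 half-lives
C = C₀ × (1/2)^1 = 7.122 × 0.5000 = 3.561 mg/L
Convert: 3.561 mg/L × 1000 = 3561 µg/L

3561 µg/L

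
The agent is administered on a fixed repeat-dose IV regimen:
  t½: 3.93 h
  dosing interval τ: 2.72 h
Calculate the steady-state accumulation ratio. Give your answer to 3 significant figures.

2.62

k = ln2 / t½ = 0.693147 / 3.93 = 0.1764 h⁻¹
e^(−kτ) = e^(−0.1764 × 2.72) = 0.6189
Accumulation ratio R = 1 / (1 − e^(−kτ)) = 1 / (1 − 0.6189) = 2.624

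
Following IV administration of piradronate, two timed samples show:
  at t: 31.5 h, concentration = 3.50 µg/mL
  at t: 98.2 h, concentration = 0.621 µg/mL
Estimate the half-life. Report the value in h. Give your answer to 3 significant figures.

26.7 h

k = ln(C₁/C₂) / (t₂ − t₁) = ln(3.50/0.621) / (98.2 − 31.5)
  = 1.729 / 66.70 = 0.02592 h⁻¹
t½ = ln2 / k = 0.693147 / 0.02592 = 26.74 h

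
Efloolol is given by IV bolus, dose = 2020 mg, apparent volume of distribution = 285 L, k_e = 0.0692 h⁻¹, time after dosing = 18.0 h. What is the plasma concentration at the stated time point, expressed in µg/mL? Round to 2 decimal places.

2.04 µg/mL

C₀ = Dose / Vd = 2020 / 285 = 7.088 mg/L
C = C₀ · e^(−k·t) = 7.088 × e^(−0.06920 × 18.0)
  = 7.088 × 0.2878 = 2.040 mg/L
(2.040 mg/L = 2.040 µg/mL)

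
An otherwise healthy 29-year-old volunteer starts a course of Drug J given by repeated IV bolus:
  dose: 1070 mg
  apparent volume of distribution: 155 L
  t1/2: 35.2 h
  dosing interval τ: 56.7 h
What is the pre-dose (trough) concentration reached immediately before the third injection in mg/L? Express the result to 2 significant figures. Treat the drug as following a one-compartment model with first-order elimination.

3.0 mg/L

C₀ per dose = Dose / Vd = 1070 / 155 = 6.903 mg/L
k = ln2 / t½ = 0.693147 / 35.2 = 0.01969 h⁻¹
Fraction remaining after one interval: r = e^(−kτ) = e^(−0.01969 × 56.7) = 0.3274
Before dose 3, 2 doses have been given (aged 1τ, 2τ).
C_trough = C₀ × (r + r²) = 6.903 × (0.3274 + 0.1072) = 3.000 mg/L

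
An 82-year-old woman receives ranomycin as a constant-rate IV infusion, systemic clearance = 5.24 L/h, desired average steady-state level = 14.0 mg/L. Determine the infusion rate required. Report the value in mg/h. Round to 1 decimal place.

At steady state, infusion rate R₀ = Css × CL = 14.0 × 5.240 = 73.36 mg/h

73.4 mg/h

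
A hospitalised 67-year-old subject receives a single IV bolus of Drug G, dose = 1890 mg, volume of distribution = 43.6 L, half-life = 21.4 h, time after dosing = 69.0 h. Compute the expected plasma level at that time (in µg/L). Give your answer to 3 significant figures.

C₀ = Dose / Vd = 1890 / 43.6 = 43.35 mg/L
k = ln2 / t½ = 0.693147 / 21.4 = 0.03239 h⁻¹
C = C₀ · e^(−k·t) = 43.35 × e^(−0.03239 × 69.0)
  = 43.35 × 0.1070 = 4.638 mg/L
Convert: 4.638 mg/L × 1000 = 4638 µg/L

4640 µg/L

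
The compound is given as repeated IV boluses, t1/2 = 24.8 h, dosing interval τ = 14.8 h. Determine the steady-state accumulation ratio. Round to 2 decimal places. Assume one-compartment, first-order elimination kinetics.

k = ln2 / t½ = 0.693147 / 24.8 = 0.02795 h⁻¹
e^(−kτ) = e^(−0.02795 × 14.8) = 0.6612
Accumulation ratio R = 1 / (1 − e^(−kτ)) = 1 / (1 − 0.6612) = 2.952

2.95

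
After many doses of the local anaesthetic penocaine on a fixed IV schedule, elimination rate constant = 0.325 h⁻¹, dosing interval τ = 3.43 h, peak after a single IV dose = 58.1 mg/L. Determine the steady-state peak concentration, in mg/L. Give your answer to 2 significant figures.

e^(−kτ) = e^(−0.3250 × 3.43) = 0.3280
Accumulation ratio R = 1 / (1 − e^(−kτ)) = 1 / (1 − 0.3280) = 1.488
Steady-state peak = C₀ × R = 58.1 × 1.488 = 86.45 mg/L

86 mg/L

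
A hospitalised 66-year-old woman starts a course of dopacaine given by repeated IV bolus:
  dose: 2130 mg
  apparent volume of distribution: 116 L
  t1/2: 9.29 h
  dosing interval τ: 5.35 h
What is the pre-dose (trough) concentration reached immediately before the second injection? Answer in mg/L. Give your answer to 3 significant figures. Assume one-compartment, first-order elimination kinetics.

12.3 mg/L

C₀ per dose = Dose / Vd = 2130 / 116 = 18.36 mg/L
k = ln2 / t½ = 0.693147 / 9.29 = 0.07461 h⁻¹
Fraction remaining after one interval: r = e^(−kτ) = e^(−0.07461 × 5.35) = 0.6709
Before dose 2, 1 dose has been given (aged 1τ).
C_trough = C₀ × r = 18.36 × 0.6709 = 12.32 mg/L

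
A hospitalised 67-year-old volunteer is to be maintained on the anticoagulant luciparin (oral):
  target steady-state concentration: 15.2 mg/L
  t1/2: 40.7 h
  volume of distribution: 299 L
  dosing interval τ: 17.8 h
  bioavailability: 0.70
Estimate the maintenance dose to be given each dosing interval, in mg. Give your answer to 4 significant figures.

k = ln2 / t½ = 0.693147 / 40.7 = 0.01703 h⁻¹
CL = k × Vd = 0.01703 × 299 = 5.092 L/h
At steady state, F × (Dose/τ) = Css × CL.
Dose = Css × CL × τ / F = 15.2 × 5.092 × 17.8 / 0.70 = 1968 mg

1968 mg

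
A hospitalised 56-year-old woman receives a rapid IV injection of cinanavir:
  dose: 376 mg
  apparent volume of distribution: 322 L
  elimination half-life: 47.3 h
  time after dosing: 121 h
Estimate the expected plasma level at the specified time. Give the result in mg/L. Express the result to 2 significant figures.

C₀ = Dose / Vd = 376.0 / 322 = 1.168 mg/L
k = ln2 / t½ = 0.693147 / 47.3 = 0.01465 h⁻¹
C = C₀ · e^(−k·t) = 1.168 × e^(−0.01465 × 121)
  = 1.168 × 0.1699 = 0.1984 mg/L

0.20 mg/L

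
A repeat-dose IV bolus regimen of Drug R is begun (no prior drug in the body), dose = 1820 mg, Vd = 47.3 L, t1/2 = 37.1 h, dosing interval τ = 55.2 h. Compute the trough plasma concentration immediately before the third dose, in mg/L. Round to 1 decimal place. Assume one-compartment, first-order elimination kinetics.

C₀ per dose = Dose / Vd = 1820 / 47.3 = 38.48 mg/L
k = ln2 / t½ = 0.693147 / 37.1 = 0.01868 h⁻¹
Fraction remaining after one interval: r = e^(−kτ) = e^(−0.01868 × 55.2) = 0.3566
Before dose 3, 2 doses have been given (aged 1τ, 2τ).
C_trough = C₀ × (r + r²) = 38.48 × (0.3566 + 0.1272) = 18.62 mg/L

18.6 mg/L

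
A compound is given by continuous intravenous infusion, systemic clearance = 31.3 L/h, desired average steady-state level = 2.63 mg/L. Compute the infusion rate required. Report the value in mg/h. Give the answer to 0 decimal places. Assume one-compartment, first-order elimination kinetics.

At steady state, infusion rate R₀ = Css × CL = 2.63 × 31.30 = 82.32 mg/h

82 mg/h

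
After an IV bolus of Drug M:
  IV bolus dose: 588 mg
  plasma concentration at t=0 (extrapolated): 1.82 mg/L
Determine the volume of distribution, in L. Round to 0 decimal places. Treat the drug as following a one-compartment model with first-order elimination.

323 L

Vd = Dose / C₀ = 588.0 / 1.82 = 323.1 L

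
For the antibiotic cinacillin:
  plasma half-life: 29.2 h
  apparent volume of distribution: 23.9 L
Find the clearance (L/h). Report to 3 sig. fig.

k = ln2 / t½ = 0.693147 / 29.2 = 0.02374 h⁻¹
CL = k × Vd = 0.02374 × 23.9 = 0.5674 L/h

0.567 L/h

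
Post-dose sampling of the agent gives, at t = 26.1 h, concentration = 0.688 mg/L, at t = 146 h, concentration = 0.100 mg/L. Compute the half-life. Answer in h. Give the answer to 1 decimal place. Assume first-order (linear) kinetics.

k = ln(C₁/C₂) / (t₂ − t₁) = ln(0.688/0.100) / (146 − 26.1)
  = 1.929 / 119.9 = 0.01609 h⁻¹
t½ = ln2 / k = 0.693147 / 0.01609 = 43.08 h

43.1 h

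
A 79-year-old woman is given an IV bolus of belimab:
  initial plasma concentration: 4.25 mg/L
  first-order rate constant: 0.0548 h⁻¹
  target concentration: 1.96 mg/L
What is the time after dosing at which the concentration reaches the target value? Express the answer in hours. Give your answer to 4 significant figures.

t = ln(C₀ / C) / k = ln(4.250 / 1.96) / 0.05480
  = ln(2.168) / 0.05480 = 0.7738 / 0.05480 = 14.12 h

14.12 h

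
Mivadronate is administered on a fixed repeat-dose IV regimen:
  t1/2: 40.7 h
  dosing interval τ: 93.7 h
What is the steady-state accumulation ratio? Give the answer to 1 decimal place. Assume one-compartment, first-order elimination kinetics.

1.3

k = ln2 / t½ = 0.693147 / 40.7 = 0.01703 h⁻¹
e^(−kτ) = e^(−0.01703 × 93.7) = 0.2028
Accumulation ratio R = 1 / (1 − e^(−kτ)) = 1 / (1 − 0.2028) = 1.254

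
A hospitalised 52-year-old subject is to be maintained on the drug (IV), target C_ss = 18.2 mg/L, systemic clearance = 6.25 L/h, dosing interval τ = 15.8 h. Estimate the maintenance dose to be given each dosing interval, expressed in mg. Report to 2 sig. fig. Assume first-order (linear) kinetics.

1800 mg

At steady state, Dose/τ = Css × CL.
Dose = Css × CL × τ = 18.2 × 6.250 × 15.8 = 1797 mg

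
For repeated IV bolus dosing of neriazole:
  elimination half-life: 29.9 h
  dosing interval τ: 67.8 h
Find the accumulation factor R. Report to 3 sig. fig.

1.26

k = ln2 / t½ = 0.693147 / 29.9 = 0.02318 h⁻¹
e^(−kτ) = e^(−0.02318 × 67.8) = 0.2077
Accumulation ratio R = 1 / (1 − e^(−kτ)) = 1 / (1 − 0.2077) = 1.262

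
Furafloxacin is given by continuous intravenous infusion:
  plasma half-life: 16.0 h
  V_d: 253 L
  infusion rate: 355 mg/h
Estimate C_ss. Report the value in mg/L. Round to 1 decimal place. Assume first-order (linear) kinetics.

32.4 mg/L

k = ln2 / t½ = 0.693147 / 16.0 = 0.04332 h⁻¹
CL = k × Vd = 0.04332 × 253 = 10.96 L/h
At steady state Css = R₀ / CL = 355 / 10.96 = 32.39 mg/L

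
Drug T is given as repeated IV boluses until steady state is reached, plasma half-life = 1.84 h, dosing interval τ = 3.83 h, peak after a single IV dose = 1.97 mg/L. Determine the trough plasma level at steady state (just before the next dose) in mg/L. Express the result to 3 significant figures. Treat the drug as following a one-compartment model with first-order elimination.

0.609 mg/L

k = ln2 / t½ = 0.693147 / 1.84 = 0.3767 h⁻¹
e^(−kτ) = e^(−0.3767 × 3.83) = 0.2363
Accumulation ratio R = 1 / (1 − e^(−kτ)) = 1 / (1 − 0.2363) = 1.309
Steady-state trough = C₀ × R × e^(−kτ) = 1.97 × 1.309 × 0.2363 = 0.6094 mg/L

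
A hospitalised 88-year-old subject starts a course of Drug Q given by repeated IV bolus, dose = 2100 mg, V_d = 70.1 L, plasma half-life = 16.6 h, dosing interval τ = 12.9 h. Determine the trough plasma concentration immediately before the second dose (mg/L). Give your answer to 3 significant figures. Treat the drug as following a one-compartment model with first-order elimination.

17.5 mg/L

C₀ per dose = Dose / Vd = 2100 / 70.1 = 29.96 mg/L
k = ln2 / t½ = 0.693147 / 16.6 = 0.04176 h⁻¹
Fraction remaining after one interval: r = e^(−kτ) = e^(−0.04176 × 12.9) = 0.5835
Before dose 2, 1 dose has been given (aged 1τ).
C_trough = C₀ × r = 29.96 × 0.5835 = 17.48 mg/L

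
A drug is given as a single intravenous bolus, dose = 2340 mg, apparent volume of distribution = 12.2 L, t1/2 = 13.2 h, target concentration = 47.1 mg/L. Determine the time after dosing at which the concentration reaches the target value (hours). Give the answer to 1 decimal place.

26.7 h

C₀ = Dose / Vd = 2340 / 12.2 = 191.8 mg/L
k = ln2 / t½ = 0.693147 / 13.2 = 0.05251 h⁻¹
t = ln(C₀ / C) / k = ln(191.8 / 47.1) / 0.05251
  = ln(4.072) / 0.05251 = 1.404 / 0.05251 = 26.74 h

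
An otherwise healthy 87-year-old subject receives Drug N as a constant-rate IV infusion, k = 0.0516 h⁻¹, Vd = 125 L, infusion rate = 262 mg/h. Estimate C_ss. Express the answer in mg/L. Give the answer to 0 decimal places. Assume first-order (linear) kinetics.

41 mg/L

CL = k × Vd = 0.05160 × 125 = 6.450 L/h
At steady state Css = R₀ / CL = 262 / 6.450 = 40.62 mg/L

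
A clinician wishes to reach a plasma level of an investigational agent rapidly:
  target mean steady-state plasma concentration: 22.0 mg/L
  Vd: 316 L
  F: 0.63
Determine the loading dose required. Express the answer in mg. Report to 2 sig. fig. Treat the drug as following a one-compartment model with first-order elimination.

LD = Css × Vd / F = 22.0 × 316 / 0.63 = 11030 mg

11000 mg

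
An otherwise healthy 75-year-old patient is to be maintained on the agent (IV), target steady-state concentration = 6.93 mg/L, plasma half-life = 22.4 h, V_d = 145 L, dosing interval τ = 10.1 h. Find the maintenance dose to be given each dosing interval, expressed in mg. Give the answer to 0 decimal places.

314 mg

k = ln2 / t½ = 0.693147 / 22.4 = 0.03094 h⁻¹
CL = k × Vd = 0.03094 × 145 = 4.486 L/h
At steady state, Dose/τ = Css × CL.
Dose = Css × CL × τ = 6.93 × 4.486 × 10.1 = 314.0 mg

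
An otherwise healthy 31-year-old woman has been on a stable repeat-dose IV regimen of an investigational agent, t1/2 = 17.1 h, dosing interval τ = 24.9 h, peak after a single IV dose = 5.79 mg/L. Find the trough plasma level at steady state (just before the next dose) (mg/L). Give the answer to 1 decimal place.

3.3 mg/L

k = ln2 / t½ = 0.693147 / 17.1 = 0.04053 h⁻¹
e^(−kτ) = e^(−0.04053 × 24.9) = 0.3645
Accumulation ratio R = 1 / (1 − e^(−kτ)) = 1 / (1 − 0.3645) = 1.574
Steady-state trough = C₀ × R × e^(−kτ) = 5.79 × 1.574 × 0.3645 = 3.322 mg/L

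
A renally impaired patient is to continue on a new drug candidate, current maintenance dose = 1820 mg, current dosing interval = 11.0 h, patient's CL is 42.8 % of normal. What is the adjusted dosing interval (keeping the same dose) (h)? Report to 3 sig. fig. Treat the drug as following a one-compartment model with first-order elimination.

25.7 h

To keep the same average steady-state level, dosing rate must scale with clearance.
CL ratio = 42.8 / 100 = 0.4280
New interval (same dose) = 11.0 / 0.4280 = 25.70 h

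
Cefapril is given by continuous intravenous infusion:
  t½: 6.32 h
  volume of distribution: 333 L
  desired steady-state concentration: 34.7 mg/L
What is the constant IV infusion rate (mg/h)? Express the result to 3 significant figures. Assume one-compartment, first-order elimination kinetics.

k = ln2 / t½ = 0.693147 / 6.32 = 0.1097 h⁻¹
CL = k × Vd = 0.1097 × 333 = 36.53 L/h
At steady state, infusion rate R₀ = Css × CL = 34.7 × 36.53 = 1268 mg/h

1270 mg/h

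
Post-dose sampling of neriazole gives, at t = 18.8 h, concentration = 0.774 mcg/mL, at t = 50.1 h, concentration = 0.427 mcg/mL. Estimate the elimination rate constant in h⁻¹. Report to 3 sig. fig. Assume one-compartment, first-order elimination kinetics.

0.0190 h⁻¹

k = ln(C₁/C₂) / (t₂ − t₁) = ln(0.774/0.427) / (50.1 − 18.8)
  = 0.5948 / 31.30 = 0.01900 h⁻¹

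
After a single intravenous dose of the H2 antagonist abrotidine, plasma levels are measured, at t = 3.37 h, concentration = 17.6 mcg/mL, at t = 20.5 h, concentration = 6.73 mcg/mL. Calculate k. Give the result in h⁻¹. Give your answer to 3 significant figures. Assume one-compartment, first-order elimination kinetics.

0.0561 h⁻¹

k = ln(C₁/C₂) / (t₂ − t₁) = ln(17.6/6.73) / (20.5 − 3.37)
  = 0.9613 / 17.13 = 0.05612 h⁻¹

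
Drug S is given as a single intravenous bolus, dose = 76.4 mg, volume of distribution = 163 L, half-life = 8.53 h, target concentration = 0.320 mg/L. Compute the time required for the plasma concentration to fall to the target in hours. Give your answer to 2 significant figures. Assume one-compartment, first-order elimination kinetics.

4.7 h

C₀ = Dose / Vd = 76.40 / 163 = 0.4687 mg/L
k = ln2 / t½ = 0.693147 / 8.53 = 0.08126 h⁻¹
t = ln(C₀ / C) / k = ln(0.4687 / 0.320) / 0.08126
  = ln(1.465) / 0.08126 = 0.3819 / 0.08126 = 4.700 h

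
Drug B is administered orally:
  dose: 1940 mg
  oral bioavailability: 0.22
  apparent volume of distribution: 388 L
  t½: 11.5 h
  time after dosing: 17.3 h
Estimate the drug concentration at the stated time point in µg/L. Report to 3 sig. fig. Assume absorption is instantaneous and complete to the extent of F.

Amount reaching circulation = F × Dose = 0.22 × 1940 = 426.8 mg
C₀ = F·Dose / Vd = 426.8 / 388 = 1.100 mg/L
k = ln2 / t½ = 0.693147 / 11.5 = 0.06027 h⁻¹
C = C₀ · e^(−k·t) = 1.100 × e^(−0.06027 × 17.3)
  = 1.100 × 0.3525 = 0.3878 mg/L
Convert: 0.3878 mg/L × 1000 = 387.8 µg/L

388 µg/L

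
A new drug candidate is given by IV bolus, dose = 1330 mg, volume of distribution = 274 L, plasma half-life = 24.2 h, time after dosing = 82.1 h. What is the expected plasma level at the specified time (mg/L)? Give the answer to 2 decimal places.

C₀ = Dose / Vd = 1330 / 274 = 4.854 mg/L
k = ln2 / t½ = 0.693147 / 24.2 = 0.02864 h⁻¹
C = C₀ · e^(−k·t) = 4.854 × e^(−0.02864 × 82.1)
  = 4.854 × 0.09524 = 0.4623 mg/L

0.46 mg/L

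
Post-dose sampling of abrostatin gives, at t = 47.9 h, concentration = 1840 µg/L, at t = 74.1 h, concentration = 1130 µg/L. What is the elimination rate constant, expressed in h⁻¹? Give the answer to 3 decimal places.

k = ln(C₁/C₂) / (t₂ − t₁) = ln(1840/1130) / (74.1 − 47.9)
  = 0.4875 / 26.20 = 0.01861 h⁻¹

0.019 h⁻¹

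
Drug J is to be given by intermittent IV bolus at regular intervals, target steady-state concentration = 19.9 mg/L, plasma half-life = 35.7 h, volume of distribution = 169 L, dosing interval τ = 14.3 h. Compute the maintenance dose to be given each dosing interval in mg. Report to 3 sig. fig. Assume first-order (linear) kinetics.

934 mg

k = ln2 / t½ = 0.693147 / 35.7 = 0.01942 h⁻¹
CL = k × Vd = 0.01942 × 169 = 3.282 L/h
At steady state, Dose/τ = Css × CL.
Dose = Css × CL × τ = 19.9 × 3.282 × 14.3 = 934.0 mg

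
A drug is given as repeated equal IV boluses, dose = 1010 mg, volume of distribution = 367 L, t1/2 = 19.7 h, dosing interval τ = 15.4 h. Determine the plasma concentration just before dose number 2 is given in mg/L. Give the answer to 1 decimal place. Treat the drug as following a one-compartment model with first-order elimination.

C₀ per dose = Dose / Vd = 1010 / 367 = 2.752 mg/L
k = ln2 / t½ = 0.693147 / 19.7 = 0.03519 h⁻¹
Fraction remaining after one interval: r = e^(−kτ) = e^(−0.03519 × 15.4) = 0.5816
Before dose 2, 1 dose has been given (aged 1τ).
C_trough = C₀ × r = 2.752 × 0.5816 = 1.601 mg/L

1.6 mg/L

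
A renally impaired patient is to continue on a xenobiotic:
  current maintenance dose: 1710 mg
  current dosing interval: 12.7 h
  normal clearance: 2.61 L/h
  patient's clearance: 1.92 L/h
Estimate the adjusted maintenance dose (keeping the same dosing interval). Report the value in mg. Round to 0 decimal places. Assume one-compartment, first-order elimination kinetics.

To keep the same average steady-state level, dosing rate must scale with clearance.
CL ratio = 1.92 / 2.61 = 0.7356
New dose (same interval) = 1710 × 0.7356 = 1258 mg

1258 mg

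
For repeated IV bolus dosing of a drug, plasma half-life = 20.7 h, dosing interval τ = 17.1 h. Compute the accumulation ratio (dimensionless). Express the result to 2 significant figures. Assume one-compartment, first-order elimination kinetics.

2.3

k = ln2 / t½ = 0.693147 / 20.7 = 0.03349 h⁻¹
e^(−kτ) = e^(−0.03349 × 17.1) = 0.5640
Accumulation ratio R = 1 / (1 − e^(−kτ)) = 1 / (1 − 0.5640) = 2.294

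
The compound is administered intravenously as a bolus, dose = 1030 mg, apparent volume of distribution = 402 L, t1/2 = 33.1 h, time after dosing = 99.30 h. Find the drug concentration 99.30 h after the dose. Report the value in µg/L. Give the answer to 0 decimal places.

320 µg/L

C₀ = Dose / Vd = 1030 / 402 = 2.562 mg/L
k = ln2 / t½ = 0.693147 / 33.1 = 0.02094 h⁻¹
t / t½ = 99.30 / 33.1 = 3 half-lives
C = C₀ × (1/2)^3 = 2.562 × 0.1250 = 0.3203 mg/L
Convert: 0.3203 mg/L × 1000 = 320.3 µg/L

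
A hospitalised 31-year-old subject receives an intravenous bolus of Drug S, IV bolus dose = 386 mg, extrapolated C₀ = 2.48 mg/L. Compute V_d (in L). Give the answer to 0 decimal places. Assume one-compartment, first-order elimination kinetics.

156 L

Vd = Dose / C₀ = 386.0 / 2.48 = 155.6 L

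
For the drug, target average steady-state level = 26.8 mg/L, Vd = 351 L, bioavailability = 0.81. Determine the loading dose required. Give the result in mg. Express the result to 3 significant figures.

11600 mg

LD = Css × Vd / F = 26.8 × 351 / 0.81 = 11610 mg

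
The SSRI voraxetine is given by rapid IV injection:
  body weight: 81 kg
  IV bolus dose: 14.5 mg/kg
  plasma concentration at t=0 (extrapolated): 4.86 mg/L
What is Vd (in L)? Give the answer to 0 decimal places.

242 L

Dose = 14.5 × 81 = 1175 mg
Vd = Dose / C₀ = 1175 / 4.86 = 241.8 L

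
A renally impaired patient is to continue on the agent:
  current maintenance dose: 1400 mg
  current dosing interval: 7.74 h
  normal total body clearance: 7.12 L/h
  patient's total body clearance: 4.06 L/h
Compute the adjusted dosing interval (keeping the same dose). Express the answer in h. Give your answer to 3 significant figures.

13.6 h

To keep the same average steady-state level, dosing rate must scale with clearance.
CL ratio = 4.06 / 7.12 = 0.5702
New interval (same dose) = 7.74 / 0.5702 = 13.57 h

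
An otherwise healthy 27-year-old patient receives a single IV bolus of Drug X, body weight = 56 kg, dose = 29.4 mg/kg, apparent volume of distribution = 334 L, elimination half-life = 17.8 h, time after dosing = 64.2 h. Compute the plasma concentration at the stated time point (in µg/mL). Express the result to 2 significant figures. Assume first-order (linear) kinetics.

Total dose = 29.4 × 56 = 1646 mg
C₀ = Dose / Vd = 1646 / 334 = 4.928 mg/L
k = ln2 / t½ = 0.693147 / 17.8 = 0.03894 h⁻¹
C = C₀ · e^(−k·t) = 4.928 × e^(−0.03894 × 64.2)
  = 4.928 × 0.08209 = 0.4045 mg/L
(0.4045 mg/L = 0.4045 µg/mL)

0.40 µg/mL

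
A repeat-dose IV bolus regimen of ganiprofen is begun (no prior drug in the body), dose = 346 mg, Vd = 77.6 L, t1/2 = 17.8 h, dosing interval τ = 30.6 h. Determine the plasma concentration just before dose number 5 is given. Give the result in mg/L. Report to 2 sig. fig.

1.9 mg/L

C₀ per dose = Dose / Vd = 346 / 77.6 = 4.459 mg/L
k = ln2 / t½ = 0.693147 / 17.8 = 0.03894 h⁻¹
Fraction remaining after one interval: r = e^(−kτ) = e^(−0.03894 × 30.6) = 0.3037
Before dose 5, 4 doses have been given (aged 1τ, 2τ, 3τ, 4τ).
C_trough = C₀ × (r + r² + … + r^4) = C₀ × r(1−r^4)/(1−r)
        = 4.459 × 0.3037 × (1 − 0.008507) / (1 − 0.3037) = 1.928 mg/L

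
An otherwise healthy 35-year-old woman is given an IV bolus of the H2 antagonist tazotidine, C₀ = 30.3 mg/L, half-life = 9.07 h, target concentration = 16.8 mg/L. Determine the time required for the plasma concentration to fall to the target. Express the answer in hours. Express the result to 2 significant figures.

7.7 h

k = ln2 / t½ = 0.693147 / 9.07 = 0.07642 h⁻¹
t = ln(C₀ / C) / k = ln(30.30 / 16.8) / 0.07642
  = ln(1.804) / 0.07642 = 0.5900 / 0.07642 = 7.720 h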